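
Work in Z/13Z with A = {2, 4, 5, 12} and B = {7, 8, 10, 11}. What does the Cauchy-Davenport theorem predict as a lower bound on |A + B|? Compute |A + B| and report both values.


Cauchy-Davenport: |A + B| ≥ min(p, |A| + |B| - 1) for A, B nonempty in Z/pZ.
|A| = 4, |B| = 4, p = 13.
CD lower bound = min(13, 4 + 4 - 1) = min(13, 7) = 7.
Compute A + B mod 13 directly:
a = 2: 2+7=9, 2+8=10, 2+10=12, 2+11=0
a = 4: 4+7=11, 4+8=12, 4+10=1, 4+11=2
a = 5: 5+7=12, 5+8=0, 5+10=2, 5+11=3
a = 12: 12+7=6, 12+8=7, 12+10=9, 12+11=10
A + B = {0, 1, 2, 3, 6, 7, 9, 10, 11, 12}, so |A + B| = 10.
Verify: 10 ≥ 7? Yes ✓.

CD lower bound = 7, actual |A + B| = 10.


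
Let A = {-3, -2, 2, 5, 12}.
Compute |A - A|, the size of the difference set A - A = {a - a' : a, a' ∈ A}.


A - A = {a - a' : a, a' ∈ A}; |A| = 5.
Bounds: 2|A|-1 ≤ |A - A| ≤ |A|² - |A| + 1, i.e. 9 ≤ |A - A| ≤ 21.
Note: 0 ∈ A - A always (from a - a). The set is symmetric: if d ∈ A - A then -d ∈ A - A.
Enumerate nonzero differences d = a - a' with a > a' (then include -d):
Positive differences: {1, 3, 4, 5, 7, 8, 10, 14, 15}
Full difference set: {0} ∪ (positive diffs) ∪ (negative diffs).
|A - A| = 1 + 2·9 = 19 (matches direct enumeration: 19).

|A - A| = 19


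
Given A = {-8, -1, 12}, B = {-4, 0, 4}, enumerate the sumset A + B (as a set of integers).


A + B = {a + b : a ∈ A, b ∈ B}.
Enumerate all |A|·|B| = 3·3 = 9 pairs (a, b) and collect distinct sums.
a = -8: -8+-4=-12, -8+0=-8, -8+4=-4
a = -1: -1+-4=-5, -1+0=-1, -1+4=3
a = 12: 12+-4=8, 12+0=12, 12+4=16
Collecting distinct sums: A + B = {-12, -8, -5, -4, -1, 3, 8, 12, 16}
|A + B| = 9

A + B = {-12, -8, -5, -4, -1, 3, 8, 12, 16}


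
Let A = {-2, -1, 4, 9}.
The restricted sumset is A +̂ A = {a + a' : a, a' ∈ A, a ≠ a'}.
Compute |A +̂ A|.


Restricted sumset: A +̂ A = {a + a' : a ∈ A, a' ∈ A, a ≠ a'}.
Equivalently, take A + A and drop any sum 2a that is achievable ONLY as a + a for a ∈ A (i.e. sums representable only with equal summands).
Enumerate pairs (a, a') with a < a' (symmetric, so each unordered pair gives one sum; this covers all a ≠ a'):
  -2 + -1 = -3
  -2 + 4 = 2
  -2 + 9 = 7
  -1 + 4 = 3
  -1 + 9 = 8
  4 + 9 = 13
Collected distinct sums: {-3, 2, 3, 7, 8, 13}
|A +̂ A| = 6
(Reference bound: |A +̂ A| ≥ 2|A| - 3 for |A| ≥ 2, with |A| = 4 giving ≥ 5.)

|A +̂ A| = 6


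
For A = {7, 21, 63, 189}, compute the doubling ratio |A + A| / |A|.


|A| = 4.
Compute A + A by enumerating all 16 pairs.
A + A = {14, 28, 42, 70, 84, 126, 196, 210, 252, 378}, so |A + A| = 10.
K = |A + A| / |A| = 10/4 = 5/2 ≈ 2.5000.
Reference: AP of size 4 gives K = 7/4 ≈ 1.7500; a fully generic set of size 4 gives K ≈ 2.5000.

|A| = 4, |A + A| = 10, K = 10/4 = 5/2.


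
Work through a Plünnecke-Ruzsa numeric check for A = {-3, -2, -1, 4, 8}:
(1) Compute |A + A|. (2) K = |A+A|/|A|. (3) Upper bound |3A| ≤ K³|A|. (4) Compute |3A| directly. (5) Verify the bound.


|A| = 5.
Step 1: Compute A + A by enumerating all 25 pairs.
A + A = {-6, -5, -4, -3, -2, 1, 2, 3, 5, 6, 7, 8, 12, 16}, so |A + A| = 14.
Step 2: Doubling constant K = |A + A|/|A| = 14/5 = 14/5 ≈ 2.8000.
Step 3: Plünnecke-Ruzsa gives |3A| ≤ K³·|A| = (2.8000)³ · 5 ≈ 109.7600.
Step 4: Compute 3A = A + A + A directly by enumerating all triples (a,b,c) ∈ A³; |3A| = 27.
Step 5: Check 27 ≤ 109.7600? Yes ✓.

K = 14/5, Plünnecke-Ruzsa bound K³|A| ≈ 109.7600, |3A| = 27, inequality holds.


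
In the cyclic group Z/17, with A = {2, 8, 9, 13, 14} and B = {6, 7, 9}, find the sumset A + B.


Work in Z/17Z: reduce every sum a + b modulo 17.
Enumerate all 15 pairs:
a = 2: 2+6=8, 2+7=9, 2+9=11
a = 8: 8+6=14, 8+7=15, 8+9=0
a = 9: 9+6=15, 9+7=16, 9+9=1
a = 13: 13+6=2, 13+7=3, 13+9=5
a = 14: 14+6=3, 14+7=4, 14+9=6
Distinct residues collected: {0, 1, 2, 3, 4, 5, 6, 8, 9, 11, 14, 15, 16}
|A + B| = 13 (out of 17 total residues).

A + B = {0, 1, 2, 3, 4, 5, 6, 8, 9, 11, 14, 15, 16}


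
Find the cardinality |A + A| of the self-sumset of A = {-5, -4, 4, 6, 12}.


A + A = {a + a' : a, a' ∈ A}; |A| = 5.
General bounds: 2|A| - 1 ≤ |A + A| ≤ |A|(|A|+1)/2, i.e. 9 ≤ |A + A| ≤ 15.
Lower bound 2|A|-1 is attained iff A is an arithmetic progression.
Enumerate sums a + a' for a ≤ a' (symmetric, so this suffices):
a = -5: -5+-5=-10, -5+-4=-9, -5+4=-1, -5+6=1, -5+12=7
a = -4: -4+-4=-8, -4+4=0, -4+6=2, -4+12=8
a = 4: 4+4=8, 4+6=10, 4+12=16
a = 6: 6+6=12, 6+12=18
a = 12: 12+12=24
Distinct sums: {-10, -9, -8, -1, 0, 1, 2, 7, 8, 10, 12, 16, 18, 24}
|A + A| = 14

|A + A| = 14


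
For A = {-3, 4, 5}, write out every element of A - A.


A - A = {a - a' : a, a' ∈ A}.
Compute a - a' for each ordered pair (a, a'):
a = -3: -3--3=0, -3-4=-7, -3-5=-8
a = 4: 4--3=7, 4-4=0, 4-5=-1
a = 5: 5--3=8, 5-4=1, 5-5=0
Collecting distinct values (and noting 0 appears from a-a):
A - A = {-8, -7, -1, 0, 1, 7, 8}
|A - A| = 7

A - A = {-8, -7, -1, 0, 1, 7, 8}


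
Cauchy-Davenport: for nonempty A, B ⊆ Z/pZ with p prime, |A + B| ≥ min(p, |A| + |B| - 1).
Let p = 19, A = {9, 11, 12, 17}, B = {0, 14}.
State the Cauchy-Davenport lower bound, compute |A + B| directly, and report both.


Cauchy-Davenport: |A + B| ≥ min(p, |A| + |B| - 1) for A, B nonempty in Z/pZ.
|A| = 4, |B| = 2, p = 19.
CD lower bound = min(19, 4 + 2 - 1) = min(19, 5) = 5.
Compute A + B mod 19 directly:
a = 9: 9+0=9, 9+14=4
a = 11: 11+0=11, 11+14=6
a = 12: 12+0=12, 12+14=7
a = 17: 17+0=17, 17+14=12
A + B = {4, 6, 7, 9, 11, 12, 17}, so |A + B| = 7.
Verify: 7 ≥ 5? Yes ✓.

CD lower bound = 5, actual |A + B| = 7.


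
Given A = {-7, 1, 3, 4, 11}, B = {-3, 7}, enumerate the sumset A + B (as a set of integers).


A + B = {a + b : a ∈ A, b ∈ B}.
Enumerate all |A|·|B| = 5·2 = 10 pairs (a, b) and collect distinct sums.
a = -7: -7+-3=-10, -7+7=0
a = 1: 1+-3=-2, 1+7=8
a = 3: 3+-3=0, 3+7=10
a = 4: 4+-3=1, 4+7=11
a = 11: 11+-3=8, 11+7=18
Collecting distinct sums: A + B = {-10, -2, 0, 1, 8, 10, 11, 18}
|A + B| = 8

A + B = {-10, -2, 0, 1, 8, 10, 11, 18}


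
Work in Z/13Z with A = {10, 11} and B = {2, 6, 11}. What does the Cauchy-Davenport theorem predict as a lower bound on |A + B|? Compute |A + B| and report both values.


Cauchy-Davenport: |A + B| ≥ min(p, |A| + |B| - 1) for A, B nonempty in Z/pZ.
|A| = 2, |B| = 3, p = 13.
CD lower bound = min(13, 2 + 3 - 1) = min(13, 4) = 4.
Compute A + B mod 13 directly:
a = 10: 10+2=12, 10+6=3, 10+11=8
a = 11: 11+2=0, 11+6=4, 11+11=9
A + B = {0, 3, 4, 8, 9, 12}, so |A + B| = 6.
Verify: 6 ≥ 4? Yes ✓.

CD lower bound = 4, actual |A + B| = 6.


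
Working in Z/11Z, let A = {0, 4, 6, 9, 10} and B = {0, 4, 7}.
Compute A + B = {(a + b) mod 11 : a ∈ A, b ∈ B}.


Work in Z/11Z: reduce every sum a + b modulo 11.
Enumerate all 15 pairs:
a = 0: 0+0=0, 0+4=4, 0+7=7
a = 4: 4+0=4, 4+4=8, 4+7=0
a = 6: 6+0=6, 6+4=10, 6+7=2
a = 9: 9+0=9, 9+4=2, 9+7=5
a = 10: 10+0=10, 10+4=3, 10+7=6
Distinct residues collected: {0, 2, 3, 4, 5, 6, 7, 8, 9, 10}
|A + B| = 10 (out of 11 total residues).

A + B = {0, 2, 3, 4, 5, 6, 7, 8, 9, 10}


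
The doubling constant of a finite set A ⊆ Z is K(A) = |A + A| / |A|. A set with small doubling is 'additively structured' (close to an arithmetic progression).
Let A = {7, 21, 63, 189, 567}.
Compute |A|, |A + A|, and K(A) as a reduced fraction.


|A| = 5.
Compute A + A by enumerating all 25 pairs.
A + A = {14, 28, 42, 70, 84, 126, 196, 210, 252, 378, 574, 588, 630, 756, 1134}, so |A + A| = 15.
K = |A + A| / |A| = 15/5 = 3/1 ≈ 3.0000.
Reference: AP of size 5 gives K = 9/5 ≈ 1.8000; a fully generic set of size 5 gives K ≈ 3.0000.

|A| = 5, |A + A| = 15, K = 15/5 = 3/1.


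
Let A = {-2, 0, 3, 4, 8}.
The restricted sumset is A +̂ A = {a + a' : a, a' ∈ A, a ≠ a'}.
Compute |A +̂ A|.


Restricted sumset: A +̂ A = {a + a' : a ∈ A, a' ∈ A, a ≠ a'}.
Equivalently, take A + A and drop any sum 2a that is achievable ONLY as a + a for a ∈ A (i.e. sums representable only with equal summands).
Enumerate pairs (a, a') with a < a' (symmetric, so each unordered pair gives one sum; this covers all a ≠ a'):
  -2 + 0 = -2
  -2 + 3 = 1
  -2 + 4 = 2
  -2 + 8 = 6
  0 + 3 = 3
  0 + 4 = 4
  0 + 8 = 8
  3 + 4 = 7
  3 + 8 = 11
  4 + 8 = 12
Collected distinct sums: {-2, 1, 2, 3, 4, 6, 7, 8, 11, 12}
|A +̂ A| = 10
(Reference bound: |A +̂ A| ≥ 2|A| - 3 for |A| ≥ 2, with |A| = 5 giving ≥ 7.)

|A +̂ A| = 10


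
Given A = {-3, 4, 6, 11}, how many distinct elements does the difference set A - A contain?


A - A = {a - a' : a, a' ∈ A}; |A| = 4.
Bounds: 2|A|-1 ≤ |A - A| ≤ |A|² - |A| + 1, i.e. 7 ≤ |A - A| ≤ 13.
Note: 0 ∈ A - A always (from a - a). The set is symmetric: if d ∈ A - A then -d ∈ A - A.
Enumerate nonzero differences d = a - a' with a > a' (then include -d):
Positive differences: {2, 5, 7, 9, 14}
Full difference set: {0} ∪ (positive diffs) ∪ (negative diffs).
|A - A| = 1 + 2·5 = 11 (matches direct enumeration: 11).

|A - A| = 11


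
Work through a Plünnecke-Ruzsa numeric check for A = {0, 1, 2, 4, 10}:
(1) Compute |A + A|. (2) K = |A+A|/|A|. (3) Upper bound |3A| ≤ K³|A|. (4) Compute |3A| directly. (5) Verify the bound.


|A| = 5.
Step 1: Compute A + A by enumerating all 25 pairs.
A + A = {0, 1, 2, 3, 4, 5, 6, 8, 10, 11, 12, 14, 20}, so |A + A| = 13.
Step 2: Doubling constant K = |A + A|/|A| = 13/5 = 13/5 ≈ 2.6000.
Step 3: Plünnecke-Ruzsa gives |3A| ≤ K³·|A| = (2.6000)³ · 5 ≈ 87.8800.
Step 4: Compute 3A = A + A + A directly by enumerating all triples (a,b,c) ∈ A³; |3A| = 23.
Step 5: Check 23 ≤ 87.8800? Yes ✓.

K = 13/5, Plünnecke-Ruzsa bound K³|A| ≈ 87.8800, |3A| = 23, inequality holds.


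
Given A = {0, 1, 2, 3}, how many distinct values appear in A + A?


A + A = {a + a' : a, a' ∈ A}; |A| = 4.
General bounds: 2|A| - 1 ≤ |A + A| ≤ |A|(|A|+1)/2, i.e. 7 ≤ |A + A| ≤ 10.
Lower bound 2|A|-1 is attained iff A is an arithmetic progression.
Enumerate sums a + a' for a ≤ a' (symmetric, so this suffices):
a = 0: 0+0=0, 0+1=1, 0+2=2, 0+3=3
a = 1: 1+1=2, 1+2=3, 1+3=4
a = 2: 2+2=4, 2+3=5
a = 3: 3+3=6
Distinct sums: {0, 1, 2, 3, 4, 5, 6}
|A + A| = 7

|A + A| = 7


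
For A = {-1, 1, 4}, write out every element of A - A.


A - A = {a - a' : a, a' ∈ A}.
Compute a - a' for each ordered pair (a, a'):
a = -1: -1--1=0, -1-1=-2, -1-4=-5
a = 1: 1--1=2, 1-1=0, 1-4=-3
a = 4: 4--1=5, 4-1=3, 4-4=0
Collecting distinct values (and noting 0 appears from a-a):
A - A = {-5, -3, -2, 0, 2, 3, 5}
|A - A| = 7

A - A = {-5, -3, -2, 0, 2, 3, 5}


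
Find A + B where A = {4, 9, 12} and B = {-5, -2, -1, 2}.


A + B = {a + b : a ∈ A, b ∈ B}.
Enumerate all |A|·|B| = 3·4 = 12 pairs (a, b) and collect distinct sums.
a = 4: 4+-5=-1, 4+-2=2, 4+-1=3, 4+2=6
a = 9: 9+-5=4, 9+-2=7, 9+-1=8, 9+2=11
a = 12: 12+-5=7, 12+-2=10, 12+-1=11, 12+2=14
Collecting distinct sums: A + B = {-1, 2, 3, 4, 6, 7, 8, 10, 11, 14}
|A + B| = 10

A + B = {-1, 2, 3, 4, 6, 7, 8, 10, 11, 14}


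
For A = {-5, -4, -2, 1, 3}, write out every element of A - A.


A - A = {a - a' : a, a' ∈ A}.
Compute a - a' for each ordered pair (a, a'):
a = -5: -5--5=0, -5--4=-1, -5--2=-3, -5-1=-6, -5-3=-8
a = -4: -4--5=1, -4--4=0, -4--2=-2, -4-1=-5, -4-3=-7
a = -2: -2--5=3, -2--4=2, -2--2=0, -2-1=-3, -2-3=-5
a = 1: 1--5=6, 1--4=5, 1--2=3, 1-1=0, 1-3=-2
a = 3: 3--5=8, 3--4=7, 3--2=5, 3-1=2, 3-3=0
Collecting distinct values (and noting 0 appears from a-a):
A - A = {-8, -7, -6, -5, -3, -2, -1, 0, 1, 2, 3, 5, 6, 7, 8}
|A - A| = 15

A - A = {-8, -7, -6, -5, -3, -2, -1, 0, 1, 2, 3, 5, 6, 7, 8}


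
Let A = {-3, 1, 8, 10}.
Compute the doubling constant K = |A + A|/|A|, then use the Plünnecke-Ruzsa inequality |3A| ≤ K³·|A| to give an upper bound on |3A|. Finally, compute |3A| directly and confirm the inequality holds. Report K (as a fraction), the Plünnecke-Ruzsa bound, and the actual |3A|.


|A| = 4.
Step 1: Compute A + A by enumerating all 16 pairs.
A + A = {-6, -2, 2, 5, 7, 9, 11, 16, 18, 20}, so |A + A| = 10.
Step 2: Doubling constant K = |A + A|/|A| = 10/4 = 10/4 ≈ 2.5000.
Step 3: Plünnecke-Ruzsa gives |3A| ≤ K³·|A| = (2.5000)³ · 4 ≈ 62.5000.
Step 4: Compute 3A = A + A + A directly by enumerating all triples (a,b,c) ∈ A³; |3A| = 19.
Step 5: Check 19 ≤ 62.5000? Yes ✓.

K = 10/4, Plünnecke-Ruzsa bound K³|A| ≈ 62.5000, |3A| = 19, inequality holds.


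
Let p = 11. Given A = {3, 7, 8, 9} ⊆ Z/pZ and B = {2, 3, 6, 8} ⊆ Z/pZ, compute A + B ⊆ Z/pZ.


Work in Z/11Z: reduce every sum a + b modulo 11.
Enumerate all 16 pairs:
a = 3: 3+2=5, 3+3=6, 3+6=9, 3+8=0
a = 7: 7+2=9, 7+3=10, 7+6=2, 7+8=4
a = 8: 8+2=10, 8+3=0, 8+6=3, 8+8=5
a = 9: 9+2=0, 9+3=1, 9+6=4, 9+8=6
Distinct residues collected: {0, 1, 2, 3, 4, 5, 6, 9, 10}
|A + B| = 9 (out of 11 total residues).

A + B = {0, 1, 2, 3, 4, 5, 6, 9, 10}


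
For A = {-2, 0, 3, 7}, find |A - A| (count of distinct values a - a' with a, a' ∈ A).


A - A = {a - a' : a, a' ∈ A}; |A| = 4.
Bounds: 2|A|-1 ≤ |A - A| ≤ |A|² - |A| + 1, i.e. 7 ≤ |A - A| ≤ 13.
Note: 0 ∈ A - A always (from a - a). The set is symmetric: if d ∈ A - A then -d ∈ A - A.
Enumerate nonzero differences d = a - a' with a > a' (then include -d):
Positive differences: {2, 3, 4, 5, 7, 9}
Full difference set: {0} ∪ (positive diffs) ∪ (negative diffs).
|A - A| = 1 + 2·6 = 13 (matches direct enumeration: 13).

|A - A| = 13


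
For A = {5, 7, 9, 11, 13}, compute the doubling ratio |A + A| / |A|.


|A| = 5.
Compute A + A by enumerating all 25 pairs.
A + A = {10, 12, 14, 16, 18, 20, 22, 24, 26}, so |A + A| = 9.
K = |A + A| / |A| = 9/5 (already in lowest terms) ≈ 1.8000.
Reference: AP of size 5 gives K = 9/5 ≈ 1.8000; a fully generic set of size 5 gives K ≈ 3.0000.

|A| = 5, |A + A| = 9, K = 9/5.


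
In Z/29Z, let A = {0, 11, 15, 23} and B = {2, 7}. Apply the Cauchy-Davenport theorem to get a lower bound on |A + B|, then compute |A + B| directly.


Cauchy-Davenport: |A + B| ≥ min(p, |A| + |B| - 1) for A, B nonempty in Z/pZ.
|A| = 4, |B| = 2, p = 29.
CD lower bound = min(29, 4 + 2 - 1) = min(29, 5) = 5.
Compute A + B mod 29 directly:
a = 0: 0+2=2, 0+7=7
a = 11: 11+2=13, 11+7=18
a = 15: 15+2=17, 15+7=22
a = 23: 23+2=25, 23+7=1
A + B = {1, 2, 7, 13, 17, 18, 22, 25}, so |A + B| = 8.
Verify: 8 ≥ 5? Yes ✓.

CD lower bound = 5, actual |A + B| = 8.


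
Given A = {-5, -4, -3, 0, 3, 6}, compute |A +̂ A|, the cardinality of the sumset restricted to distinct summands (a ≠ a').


Restricted sumset: A +̂ A = {a + a' : a ∈ A, a' ∈ A, a ≠ a'}.
Equivalently, take A + A and drop any sum 2a that is achievable ONLY as a + a for a ∈ A (i.e. sums representable only with equal summands).
Enumerate pairs (a, a') with a < a' (symmetric, so each unordered pair gives one sum; this covers all a ≠ a'):
  -5 + -4 = -9
  -5 + -3 = -8
  -5 + 0 = -5
  -5 + 3 = -2
  -5 + 6 = 1
  -4 + -3 = -7
  -4 + 0 = -4
  -4 + 3 = -1
  -4 + 6 = 2
  -3 + 0 = -3
  -3 + 3 = 0
  -3 + 6 = 3
  0 + 3 = 3
  0 + 6 = 6
  3 + 6 = 9
Collected distinct sums: {-9, -8, -7, -5, -4, -3, -2, -1, 0, 1, 2, 3, 6, 9}
|A +̂ A| = 14
(Reference bound: |A +̂ A| ≥ 2|A| - 3 for |A| ≥ 2, with |A| = 6 giving ≥ 9.)

|A +̂ A| = 14


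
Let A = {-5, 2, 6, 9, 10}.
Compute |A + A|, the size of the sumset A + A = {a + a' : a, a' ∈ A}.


A + A = {a + a' : a, a' ∈ A}; |A| = 5.
General bounds: 2|A| - 1 ≤ |A + A| ≤ |A|(|A|+1)/2, i.e. 9 ≤ |A + A| ≤ 15.
Lower bound 2|A|-1 is attained iff A is an arithmetic progression.
Enumerate sums a + a' for a ≤ a' (symmetric, so this suffices):
a = -5: -5+-5=-10, -5+2=-3, -5+6=1, -5+9=4, -5+10=5
a = 2: 2+2=4, 2+6=8, 2+9=11, 2+10=12
a = 6: 6+6=12, 6+9=15, 6+10=16
a = 9: 9+9=18, 9+10=19
a = 10: 10+10=20
Distinct sums: {-10, -3, 1, 4, 5, 8, 11, 12, 15, 16, 18, 19, 20}
|A + A| = 13

|A + A| = 13


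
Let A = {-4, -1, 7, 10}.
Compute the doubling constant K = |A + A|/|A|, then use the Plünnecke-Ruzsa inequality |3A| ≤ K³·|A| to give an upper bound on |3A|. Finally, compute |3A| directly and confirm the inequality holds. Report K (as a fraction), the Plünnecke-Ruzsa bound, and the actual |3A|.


|A| = 4.
Step 1: Compute A + A by enumerating all 16 pairs.
A + A = {-8, -5, -2, 3, 6, 9, 14, 17, 20}, so |A + A| = 9.
Step 2: Doubling constant K = |A + A|/|A| = 9/4 = 9/4 ≈ 2.2500.
Step 3: Plünnecke-Ruzsa gives |3A| ≤ K³·|A| = (2.2500)³ · 4 ≈ 45.5625.
Step 4: Compute 3A = A + A + A directly by enumerating all triples (a,b,c) ∈ A³; |3A| = 16.
Step 5: Check 16 ≤ 45.5625? Yes ✓.

K = 9/4, Plünnecke-Ruzsa bound K³|A| ≈ 45.5625, |3A| = 16, inequality holds.


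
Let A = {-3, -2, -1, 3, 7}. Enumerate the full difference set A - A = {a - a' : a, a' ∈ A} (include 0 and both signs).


A - A = {a - a' : a, a' ∈ A}.
Compute a - a' for each ordered pair (a, a'):
a = -3: -3--3=0, -3--2=-1, -3--1=-2, -3-3=-6, -3-7=-10
a = -2: -2--3=1, -2--2=0, -2--1=-1, -2-3=-5, -2-7=-9
a = -1: -1--3=2, -1--2=1, -1--1=0, -1-3=-4, -1-7=-8
a = 3: 3--3=6, 3--2=5, 3--1=4, 3-3=0, 3-7=-4
a = 7: 7--3=10, 7--2=9, 7--1=8, 7-3=4, 7-7=0
Collecting distinct values (and noting 0 appears from a-a):
A - A = {-10, -9, -8, -6, -5, -4, -2, -1, 0, 1, 2, 4, 5, 6, 8, 9, 10}
|A - A| = 17

A - A = {-10, -9, -8, -6, -5, -4, -2, -1, 0, 1, 2, 4, 5, 6, 8, 9, 10}


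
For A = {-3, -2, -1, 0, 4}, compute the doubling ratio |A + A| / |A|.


|A| = 5.
Compute A + A by enumerating all 25 pairs.
A + A = {-6, -5, -4, -3, -2, -1, 0, 1, 2, 3, 4, 8}, so |A + A| = 12.
K = |A + A| / |A| = 12/5 (already in lowest terms) ≈ 2.4000.
Reference: AP of size 5 gives K = 9/5 ≈ 1.8000; a fully generic set of size 5 gives K ≈ 3.0000.

|A| = 5, |A + A| = 12, K = 12/5.


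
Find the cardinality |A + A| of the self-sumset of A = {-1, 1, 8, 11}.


A + A = {a + a' : a, a' ∈ A}; |A| = 4.
General bounds: 2|A| - 1 ≤ |A + A| ≤ |A|(|A|+1)/2, i.e. 7 ≤ |A + A| ≤ 10.
Lower bound 2|A|-1 is attained iff A is an arithmetic progression.
Enumerate sums a + a' for a ≤ a' (symmetric, so this suffices):
a = -1: -1+-1=-2, -1+1=0, -1+8=7, -1+11=10
a = 1: 1+1=2, 1+8=9, 1+11=12
a = 8: 8+8=16, 8+11=19
a = 11: 11+11=22
Distinct sums: {-2, 0, 2, 7, 9, 10, 12, 16, 19, 22}
|A + A| = 10

|A + A| = 10


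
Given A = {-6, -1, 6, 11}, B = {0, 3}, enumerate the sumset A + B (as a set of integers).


A + B = {a + b : a ∈ A, b ∈ B}.
Enumerate all |A|·|B| = 4·2 = 8 pairs (a, b) and collect distinct sums.
a = -6: -6+0=-6, -6+3=-3
a = -1: -1+0=-1, -1+3=2
a = 6: 6+0=6, 6+3=9
a = 11: 11+0=11, 11+3=14
Collecting distinct sums: A + B = {-6, -3, -1, 2, 6, 9, 11, 14}
|A + B| = 8

A + B = {-6, -3, -1, 2, 6, 9, 11, 14}


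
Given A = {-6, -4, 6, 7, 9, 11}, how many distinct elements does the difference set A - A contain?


A - A = {a - a' : a, a' ∈ A}; |A| = 6.
Bounds: 2|A|-1 ≤ |A - A| ≤ |A|² - |A| + 1, i.e. 11 ≤ |A - A| ≤ 31.
Note: 0 ∈ A - A always (from a - a). The set is symmetric: if d ∈ A - A then -d ∈ A - A.
Enumerate nonzero differences d = a - a' with a > a' (then include -d):
Positive differences: {1, 2, 3, 4, 5, 10, 11, 12, 13, 15, 17}
Full difference set: {0} ∪ (positive diffs) ∪ (negative diffs).
|A - A| = 1 + 2·11 = 23 (matches direct enumeration: 23).

|A - A| = 23


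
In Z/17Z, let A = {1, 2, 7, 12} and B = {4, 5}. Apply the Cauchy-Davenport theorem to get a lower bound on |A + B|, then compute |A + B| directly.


Cauchy-Davenport: |A + B| ≥ min(p, |A| + |B| - 1) for A, B nonempty in Z/pZ.
|A| = 4, |B| = 2, p = 17.
CD lower bound = min(17, 4 + 2 - 1) = min(17, 5) = 5.
Compute A + B mod 17 directly:
a = 1: 1+4=5, 1+5=6
a = 2: 2+4=6, 2+5=7
a = 7: 7+4=11, 7+5=12
a = 12: 12+4=16, 12+5=0
A + B = {0, 5, 6, 7, 11, 12, 16}, so |A + B| = 7.
Verify: 7 ≥ 5? Yes ✓.

CD lower bound = 5, actual |A + B| = 7.


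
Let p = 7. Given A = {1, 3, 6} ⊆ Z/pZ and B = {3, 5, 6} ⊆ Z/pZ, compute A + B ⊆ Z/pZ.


Work in Z/7Z: reduce every sum a + b modulo 7.
Enumerate all 9 pairs:
a = 1: 1+3=4, 1+5=6, 1+6=0
a = 3: 3+3=6, 3+5=1, 3+6=2
a = 6: 6+3=2, 6+5=4, 6+6=5
Distinct residues collected: {0, 1, 2, 4, 5, 6}
|A + B| = 6 (out of 7 total residues).

A + B = {0, 1, 2, 4, 5, 6}


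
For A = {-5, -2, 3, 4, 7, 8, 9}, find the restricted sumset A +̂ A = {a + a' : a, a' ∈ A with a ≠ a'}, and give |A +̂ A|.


Restricted sumset: A +̂ A = {a + a' : a ∈ A, a' ∈ A, a ≠ a'}.
Equivalently, take A + A and drop any sum 2a that is achievable ONLY as a + a for a ∈ A (i.e. sums representable only with equal summands).
Enumerate pairs (a, a') with a < a' (symmetric, so each unordered pair gives one sum; this covers all a ≠ a'):
  -5 + -2 = -7
  -5 + 3 = -2
  -5 + 4 = -1
  -5 + 7 = 2
  -5 + 8 = 3
  -5 + 9 = 4
  -2 + 3 = 1
  -2 + 4 = 2
  -2 + 7 = 5
  -2 + 8 = 6
  -2 + 9 = 7
  3 + 4 = 7
  3 + 7 = 10
  3 + 8 = 11
  3 + 9 = 12
  4 + 7 = 11
  4 + 8 = 12
  4 + 9 = 13
  7 + 8 = 15
  7 + 9 = 16
  8 + 9 = 17
Collected distinct sums: {-7, -2, -1, 1, 2, 3, 4, 5, 6, 7, 10, 11, 12, 13, 15, 16, 17}
|A +̂ A| = 17
(Reference bound: |A +̂ A| ≥ 2|A| - 3 for |A| ≥ 2, with |A| = 7 giving ≥ 11.)

|A +̂ A| = 17


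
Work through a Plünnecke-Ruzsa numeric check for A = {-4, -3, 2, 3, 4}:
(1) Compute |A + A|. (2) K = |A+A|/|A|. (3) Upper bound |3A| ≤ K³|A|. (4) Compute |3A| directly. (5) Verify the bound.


|A| = 5.
Step 1: Compute A + A by enumerating all 25 pairs.
A + A = {-8, -7, -6, -2, -1, 0, 1, 4, 5, 6, 7, 8}, so |A + A| = 12.
Step 2: Doubling constant K = |A + A|/|A| = 12/5 = 12/5 ≈ 2.4000.
Step 3: Plünnecke-Ruzsa gives |3A| ≤ K³·|A| = (2.4000)³ · 5 ≈ 69.1200.
Step 4: Compute 3A = A + A + A directly by enumerating all triples (a,b,c) ∈ A³; |3A| = 22.
Step 5: Check 22 ≤ 69.1200? Yes ✓.

K = 12/5, Plünnecke-Ruzsa bound K³|A| ≈ 69.1200, |3A| = 22, inequality holds.


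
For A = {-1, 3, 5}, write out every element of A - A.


A - A = {a - a' : a, a' ∈ A}.
Compute a - a' for each ordered pair (a, a'):
a = -1: -1--1=0, -1-3=-4, -1-5=-6
a = 3: 3--1=4, 3-3=0, 3-5=-2
a = 5: 5--1=6, 5-3=2, 5-5=0
Collecting distinct values (and noting 0 appears from a-a):
A - A = {-6, -4, -2, 0, 2, 4, 6}
|A - A| = 7

A - A = {-6, -4, -2, 0, 2, 4, 6}


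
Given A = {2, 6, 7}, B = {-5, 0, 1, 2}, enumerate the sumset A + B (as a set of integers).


A + B = {a + b : a ∈ A, b ∈ B}.
Enumerate all |A|·|B| = 3·4 = 12 pairs (a, b) and collect distinct sums.
a = 2: 2+-5=-3, 2+0=2, 2+1=3, 2+2=4
a = 6: 6+-5=1, 6+0=6, 6+1=7, 6+2=8
a = 7: 7+-5=2, 7+0=7, 7+1=8, 7+2=9
Collecting distinct sums: A + B = {-3, 1, 2, 3, 4, 6, 7, 8, 9}
|A + B| = 9

A + B = {-3, 1, 2, 3, 4, 6, 7, 8, 9}


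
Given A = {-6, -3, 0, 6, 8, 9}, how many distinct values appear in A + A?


A + A = {a + a' : a, a' ∈ A}; |A| = 6.
General bounds: 2|A| - 1 ≤ |A + A| ≤ |A|(|A|+1)/2, i.e. 11 ≤ |A + A| ≤ 21.
Lower bound 2|A|-1 is attained iff A is an arithmetic progression.
Enumerate sums a + a' for a ≤ a' (symmetric, so this suffices):
a = -6: -6+-6=-12, -6+-3=-9, -6+0=-6, -6+6=0, -6+8=2, -6+9=3
a = -3: -3+-3=-6, -3+0=-3, -3+6=3, -3+8=5, -3+9=6
a = 0: 0+0=0, 0+6=6, 0+8=8, 0+9=9
a = 6: 6+6=12, 6+8=14, 6+9=15
a = 8: 8+8=16, 8+9=17
a = 9: 9+9=18
Distinct sums: {-12, -9, -6, -3, 0, 2, 3, 5, 6, 8, 9, 12, 14, 15, 16, 17, 18}
|A + A| = 17

|A + A| = 17


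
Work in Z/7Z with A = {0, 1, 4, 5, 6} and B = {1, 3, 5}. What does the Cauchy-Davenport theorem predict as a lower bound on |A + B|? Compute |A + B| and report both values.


Cauchy-Davenport: |A + B| ≥ min(p, |A| + |B| - 1) for A, B nonempty in Z/pZ.
|A| = 5, |B| = 3, p = 7.
CD lower bound = min(7, 5 + 3 - 1) = min(7, 7) = 7.
Compute A + B mod 7 directly:
a = 0: 0+1=1, 0+3=3, 0+5=5
a = 1: 1+1=2, 1+3=4, 1+5=6
a = 4: 4+1=5, 4+3=0, 4+5=2
a = 5: 5+1=6, 5+3=1, 5+5=3
a = 6: 6+1=0, 6+3=2, 6+5=4
A + B = {0, 1, 2, 3, 4, 5, 6}, so |A + B| = 7.
Verify: 7 ≥ 7? Yes ✓.

CD lower bound = 7, actual |A + B| = 7.


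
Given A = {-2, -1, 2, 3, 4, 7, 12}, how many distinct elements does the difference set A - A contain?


A - A = {a - a' : a, a' ∈ A}; |A| = 7.
Bounds: 2|A|-1 ≤ |A - A| ≤ |A|² - |A| + 1, i.e. 13 ≤ |A - A| ≤ 43.
Note: 0 ∈ A - A always (from a - a). The set is symmetric: if d ∈ A - A then -d ∈ A - A.
Enumerate nonzero differences d = a - a' with a > a' (then include -d):
Positive differences: {1, 2, 3, 4, 5, 6, 8, 9, 10, 13, 14}
Full difference set: {0} ∪ (positive diffs) ∪ (negative diffs).
|A - A| = 1 + 2·11 = 23 (matches direct enumeration: 23).

|A - A| = 23


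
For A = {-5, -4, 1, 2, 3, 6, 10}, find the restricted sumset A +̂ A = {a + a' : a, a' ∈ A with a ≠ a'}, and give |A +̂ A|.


Restricted sumset: A +̂ A = {a + a' : a ∈ A, a' ∈ A, a ≠ a'}.
Equivalently, take A + A and drop any sum 2a that is achievable ONLY as a + a for a ∈ A (i.e. sums representable only with equal summands).
Enumerate pairs (a, a') with a < a' (symmetric, so each unordered pair gives one sum; this covers all a ≠ a'):
  -5 + -4 = -9
  -5 + 1 = -4
  -5 + 2 = -3
  -5 + 3 = -2
  -5 + 6 = 1
  -5 + 10 = 5
  -4 + 1 = -3
  -4 + 2 = -2
  -4 + 3 = -1
  -4 + 6 = 2
  -4 + 10 = 6
  1 + 2 = 3
  1 + 3 = 4
  1 + 6 = 7
  1 + 10 = 11
  2 + 3 = 5
  2 + 6 = 8
  2 + 10 = 12
  3 + 6 = 9
  3 + 10 = 13
  6 + 10 = 16
Collected distinct sums: {-9, -4, -3, -2, -1, 1, 2, 3, 4, 5, 6, 7, 8, 9, 11, 12, 13, 16}
|A +̂ A| = 18
(Reference bound: |A +̂ A| ≥ 2|A| - 3 for |A| ≥ 2, with |A| = 7 giving ≥ 11.)

|A +̂ A| = 18


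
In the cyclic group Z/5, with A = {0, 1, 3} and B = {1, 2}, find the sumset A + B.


Work in Z/5Z: reduce every sum a + b modulo 5.
Enumerate all 6 pairs:
a = 0: 0+1=1, 0+2=2
a = 1: 1+1=2, 1+2=3
a = 3: 3+1=4, 3+2=0
Distinct residues collected: {0, 1, 2, 3, 4}
|A + B| = 5 (out of 5 total residues).

A + B = {0, 1, 2, 3, 4}


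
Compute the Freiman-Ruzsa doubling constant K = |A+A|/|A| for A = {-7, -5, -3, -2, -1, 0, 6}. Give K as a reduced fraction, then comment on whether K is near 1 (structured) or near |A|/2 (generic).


|A| = 7.
Compute A + A by enumerating all 49 pairs.
A + A = {-14, -12, -10, -9, -8, -7, -6, -5, -4, -3, -2, -1, 0, 1, 3, 4, 5, 6, 12}, so |A + A| = 19.
K = |A + A| / |A| = 19/7 (already in lowest terms) ≈ 2.7143.
Reference: AP of size 7 gives K = 13/7 ≈ 1.8571; a fully generic set of size 7 gives K ≈ 4.0000.

|A| = 7, |A + A| = 19, K = 19/7.


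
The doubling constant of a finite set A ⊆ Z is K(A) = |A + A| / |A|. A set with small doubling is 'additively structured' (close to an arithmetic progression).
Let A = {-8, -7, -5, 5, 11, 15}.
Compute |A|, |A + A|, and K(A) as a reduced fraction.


|A| = 6.
Compute A + A by enumerating all 36 pairs.
A + A = {-16, -15, -14, -13, -12, -10, -3, -2, 0, 3, 4, 6, 7, 8, 10, 16, 20, 22, 26, 30}, so |A + A| = 20.
K = |A + A| / |A| = 20/6 = 10/3 ≈ 3.3333.
Reference: AP of size 6 gives K = 11/6 ≈ 1.8333; a fully generic set of size 6 gives K ≈ 3.5000.

|A| = 6, |A + A| = 20, K = 20/6 = 10/3.


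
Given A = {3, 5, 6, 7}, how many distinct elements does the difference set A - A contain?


A - A = {a - a' : a, a' ∈ A}; |A| = 4.
Bounds: 2|A|-1 ≤ |A - A| ≤ |A|² - |A| + 1, i.e. 7 ≤ |A - A| ≤ 13.
Note: 0 ∈ A - A always (from a - a). The set is symmetric: if d ∈ A - A then -d ∈ A - A.
Enumerate nonzero differences d = a - a' with a > a' (then include -d):
Positive differences: {1, 2, 3, 4}
Full difference set: {0} ∪ (positive diffs) ∪ (negative diffs).
|A - A| = 1 + 2·4 = 9 (matches direct enumeration: 9).

|A - A| = 9


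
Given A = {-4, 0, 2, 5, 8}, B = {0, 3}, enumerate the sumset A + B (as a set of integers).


A + B = {a + b : a ∈ A, b ∈ B}.
Enumerate all |A|·|B| = 5·2 = 10 pairs (a, b) and collect distinct sums.
a = -4: -4+0=-4, -4+3=-1
a = 0: 0+0=0, 0+3=3
a = 2: 2+0=2, 2+3=5
a = 5: 5+0=5, 5+3=8
a = 8: 8+0=8, 8+3=11
Collecting distinct sums: A + B = {-4, -1, 0, 2, 3, 5, 8, 11}
|A + B| = 8

A + B = {-4, -1, 0, 2, 3, 5, 8, 11}


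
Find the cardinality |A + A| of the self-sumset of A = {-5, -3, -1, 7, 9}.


A + A = {a + a' : a, a' ∈ A}; |A| = 5.
General bounds: 2|A| - 1 ≤ |A + A| ≤ |A|(|A|+1)/2, i.e. 9 ≤ |A + A| ≤ 15.
Lower bound 2|A|-1 is attained iff A is an arithmetic progression.
Enumerate sums a + a' for a ≤ a' (symmetric, so this suffices):
a = -5: -5+-5=-10, -5+-3=-8, -5+-1=-6, -5+7=2, -5+9=4
a = -3: -3+-3=-6, -3+-1=-4, -3+7=4, -3+9=6
a = -1: -1+-1=-2, -1+7=6, -1+9=8
a = 7: 7+7=14, 7+9=16
a = 9: 9+9=18
Distinct sums: {-10, -8, -6, -4, -2, 2, 4, 6, 8, 14, 16, 18}
|A + A| = 12

|A + A| = 12


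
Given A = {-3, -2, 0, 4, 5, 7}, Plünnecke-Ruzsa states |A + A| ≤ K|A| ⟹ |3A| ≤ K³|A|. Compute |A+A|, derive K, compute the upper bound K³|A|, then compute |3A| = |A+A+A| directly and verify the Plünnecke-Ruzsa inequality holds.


|A| = 6.
Step 1: Compute A + A by enumerating all 36 pairs.
A + A = {-6, -5, -4, -3, -2, 0, 1, 2, 3, 4, 5, 7, 8, 9, 10, 11, 12, 14}, so |A + A| = 18.
Step 2: Doubling constant K = |A + A|/|A| = 18/6 = 18/6 ≈ 3.0000.
Step 3: Plünnecke-Ruzsa gives |3A| ≤ K³·|A| = (3.0000)³ · 6 ≈ 162.0000.
Step 4: Compute 3A = A + A + A directly by enumerating all triples (a,b,c) ∈ A³; |3A| = 30.
Step 5: Check 30 ≤ 162.0000? Yes ✓.

K = 18/6, Plünnecke-Ruzsa bound K³|A| ≈ 162.0000, |3A| = 30, inequality holds.


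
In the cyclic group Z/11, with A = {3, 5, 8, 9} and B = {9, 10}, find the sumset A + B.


Work in Z/11Z: reduce every sum a + b modulo 11.
Enumerate all 8 pairs:
a = 3: 3+9=1, 3+10=2
a = 5: 5+9=3, 5+10=4
a = 8: 8+9=6, 8+10=7
a = 9: 9+9=7, 9+10=8
Distinct residues collected: {1, 2, 3, 4, 6, 7, 8}
|A + B| = 7 (out of 11 total residues).

A + B = {1, 2, 3, 4, 6, 7, 8}


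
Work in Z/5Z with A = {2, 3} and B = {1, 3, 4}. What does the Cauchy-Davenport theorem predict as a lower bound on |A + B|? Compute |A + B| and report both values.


Cauchy-Davenport: |A + B| ≥ min(p, |A| + |B| - 1) for A, B nonempty in Z/pZ.
|A| = 2, |B| = 3, p = 5.
CD lower bound = min(5, 2 + 3 - 1) = min(5, 4) = 4.
Compute A + B mod 5 directly:
a = 2: 2+1=3, 2+3=0, 2+4=1
a = 3: 3+1=4, 3+3=1, 3+4=2
A + B = {0, 1, 2, 3, 4}, so |A + B| = 5.
Verify: 5 ≥ 4? Yes ✓.

CD lower bound = 4, actual |A + B| = 5.


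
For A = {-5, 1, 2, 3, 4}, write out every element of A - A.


A - A = {a - a' : a, a' ∈ A}.
Compute a - a' for each ordered pair (a, a'):
a = -5: -5--5=0, -5-1=-6, -5-2=-7, -5-3=-8, -5-4=-9
a = 1: 1--5=6, 1-1=0, 1-2=-1, 1-3=-2, 1-4=-3
a = 2: 2--5=7, 2-1=1, 2-2=0, 2-3=-1, 2-4=-2
a = 3: 3--5=8, 3-1=2, 3-2=1, 3-3=0, 3-4=-1
a = 4: 4--5=9, 4-1=3, 4-2=2, 4-3=1, 4-4=0
Collecting distinct values (and noting 0 appears from a-a):
A - A = {-9, -8, -7, -6, -3, -2, -1, 0, 1, 2, 3, 6, 7, 8, 9}
|A - A| = 15

A - A = {-9, -8, -7, -6, -3, -2, -1, 0, 1, 2, 3, 6, 7, 8, 9}


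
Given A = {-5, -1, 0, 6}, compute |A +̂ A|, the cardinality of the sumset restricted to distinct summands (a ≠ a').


Restricted sumset: A +̂ A = {a + a' : a ∈ A, a' ∈ A, a ≠ a'}.
Equivalently, take A + A and drop any sum 2a that is achievable ONLY as a + a for a ∈ A (i.e. sums representable only with equal summands).
Enumerate pairs (a, a') with a < a' (symmetric, so each unordered pair gives one sum; this covers all a ≠ a'):
  -5 + -1 = -6
  -5 + 0 = -5
  -5 + 6 = 1
  -1 + 0 = -1
  -1 + 6 = 5
  0 + 6 = 6
Collected distinct sums: {-6, -5, -1, 1, 5, 6}
|A +̂ A| = 6
(Reference bound: |A +̂ A| ≥ 2|A| - 3 for |A| ≥ 2, with |A| = 4 giving ≥ 5.)

|A +̂ A| = 6


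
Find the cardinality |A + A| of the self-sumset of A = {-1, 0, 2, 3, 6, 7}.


A + A = {a + a' : a, a' ∈ A}; |A| = 6.
General bounds: 2|A| - 1 ≤ |A + A| ≤ |A|(|A|+1)/2, i.e. 11 ≤ |A + A| ≤ 21.
Lower bound 2|A|-1 is attained iff A is an arithmetic progression.
Enumerate sums a + a' for a ≤ a' (symmetric, so this suffices):
a = -1: -1+-1=-2, -1+0=-1, -1+2=1, -1+3=2, -1+6=5, -1+7=6
a = 0: 0+0=0, 0+2=2, 0+3=3, 0+6=6, 0+7=7
a = 2: 2+2=4, 2+3=5, 2+6=8, 2+7=9
a = 3: 3+3=6, 3+6=9, 3+7=10
a = 6: 6+6=12, 6+7=13
a = 7: 7+7=14
Distinct sums: {-2, -1, 0, 1, 2, 3, 4, 5, 6, 7, 8, 9, 10, 12, 13, 14}
|A + A| = 16

|A + A| = 16


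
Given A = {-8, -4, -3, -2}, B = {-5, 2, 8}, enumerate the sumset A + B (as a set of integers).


A + B = {a + b : a ∈ A, b ∈ B}.
Enumerate all |A|·|B| = 4·3 = 12 pairs (a, b) and collect distinct sums.
a = -8: -8+-5=-13, -8+2=-6, -8+8=0
a = -4: -4+-5=-9, -4+2=-2, -4+8=4
a = -3: -3+-5=-8, -3+2=-1, -3+8=5
a = -2: -2+-5=-7, -2+2=0, -2+8=6
Collecting distinct sums: A + B = {-13, -9, -8, -7, -6, -2, -1, 0, 4, 5, 6}
|A + B| = 11

A + B = {-13, -9, -8, -7, -6, -2, -1, 0, 4, 5, 6}


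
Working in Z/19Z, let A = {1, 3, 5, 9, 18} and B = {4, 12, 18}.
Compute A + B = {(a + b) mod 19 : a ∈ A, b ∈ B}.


Work in Z/19Z: reduce every sum a + b modulo 19.
Enumerate all 15 pairs:
a = 1: 1+4=5, 1+12=13, 1+18=0
a = 3: 3+4=7, 3+12=15, 3+18=2
a = 5: 5+4=9, 5+12=17, 5+18=4
a = 9: 9+4=13, 9+12=2, 9+18=8
a = 18: 18+4=3, 18+12=11, 18+18=17
Distinct residues collected: {0, 2, 3, 4, 5, 7, 8, 9, 11, 13, 15, 17}
|A + B| = 12 (out of 19 total residues).

A + B = {0, 2, 3, 4, 5, 7, 8, 9, 11, 13, 15, 17}


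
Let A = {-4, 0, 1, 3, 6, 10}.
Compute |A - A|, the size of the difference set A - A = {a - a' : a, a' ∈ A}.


A - A = {a - a' : a, a' ∈ A}; |A| = 6.
Bounds: 2|A|-1 ≤ |A - A| ≤ |A|² - |A| + 1, i.e. 11 ≤ |A - A| ≤ 31.
Note: 0 ∈ A - A always (from a - a). The set is symmetric: if d ∈ A - A then -d ∈ A - A.
Enumerate nonzero differences d = a - a' with a > a' (then include -d):
Positive differences: {1, 2, 3, 4, 5, 6, 7, 9, 10, 14}
Full difference set: {0} ∪ (positive diffs) ∪ (negative diffs).
|A - A| = 1 + 2·10 = 21 (matches direct enumeration: 21).

|A - A| = 21


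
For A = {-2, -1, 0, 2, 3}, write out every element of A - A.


A - A = {a - a' : a, a' ∈ A}.
Compute a - a' for each ordered pair (a, a'):
a = -2: -2--2=0, -2--1=-1, -2-0=-2, -2-2=-4, -2-3=-5
a = -1: -1--2=1, -1--1=0, -1-0=-1, -1-2=-3, -1-3=-4
a = 0: 0--2=2, 0--1=1, 0-0=0, 0-2=-2, 0-3=-3
a = 2: 2--2=4, 2--1=3, 2-0=2, 2-2=0, 2-3=-1
a = 3: 3--2=5, 3--1=4, 3-0=3, 3-2=1, 3-3=0
Collecting distinct values (and noting 0 appears from a-a):
A - A = {-5, -4, -3, -2, -1, 0, 1, 2, 3, 4, 5}
|A - A| = 11

A - A = {-5, -4, -3, -2, -1, 0, 1, 2, 3, 4, 5}


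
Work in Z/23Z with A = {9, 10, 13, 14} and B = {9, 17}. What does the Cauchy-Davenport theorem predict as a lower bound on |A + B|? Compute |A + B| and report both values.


Cauchy-Davenport: |A + B| ≥ min(p, |A| + |B| - 1) for A, B nonempty in Z/pZ.
|A| = 4, |B| = 2, p = 23.
CD lower bound = min(23, 4 + 2 - 1) = min(23, 5) = 5.
Compute A + B mod 23 directly:
a = 9: 9+9=18, 9+17=3
a = 10: 10+9=19, 10+17=4
a = 13: 13+9=22, 13+17=7
a = 14: 14+9=0, 14+17=8
A + B = {0, 3, 4, 7, 8, 18, 19, 22}, so |A + B| = 8.
Verify: 8 ≥ 5? Yes ✓.

CD lower bound = 5, actual |A + B| = 8.


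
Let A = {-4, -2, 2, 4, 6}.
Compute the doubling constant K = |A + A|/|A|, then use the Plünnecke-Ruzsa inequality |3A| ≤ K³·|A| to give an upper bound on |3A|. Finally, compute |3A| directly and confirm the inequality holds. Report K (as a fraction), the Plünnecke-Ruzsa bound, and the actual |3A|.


|A| = 5.
Step 1: Compute A + A by enumerating all 25 pairs.
A + A = {-8, -6, -4, -2, 0, 2, 4, 6, 8, 10, 12}, so |A + A| = 11.
Step 2: Doubling constant K = |A + A|/|A| = 11/5 = 11/5 ≈ 2.2000.
Step 3: Plünnecke-Ruzsa gives |3A| ≤ K³·|A| = (2.2000)³ · 5 ≈ 53.2400.
Step 4: Compute 3A = A + A + A directly by enumerating all triples (a,b,c) ∈ A³; |3A| = 16.
Step 5: Check 16 ≤ 53.2400? Yes ✓.

K = 11/5, Plünnecke-Ruzsa bound K³|A| ≈ 53.2400, |3A| = 16, inequality holds.


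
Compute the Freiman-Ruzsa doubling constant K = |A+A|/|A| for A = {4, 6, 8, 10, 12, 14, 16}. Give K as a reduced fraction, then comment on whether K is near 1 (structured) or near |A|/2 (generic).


|A| = 7.
Compute A + A by enumerating all 49 pairs.
A + A = {8, 10, 12, 14, 16, 18, 20, 22, 24, 26, 28, 30, 32}, so |A + A| = 13.
K = |A + A| / |A| = 13/7 (already in lowest terms) ≈ 1.8571.
Reference: AP of size 7 gives K = 13/7 ≈ 1.8571; a fully generic set of size 7 gives K ≈ 4.0000.

|A| = 7, |A + A| = 13, K = 13/7.


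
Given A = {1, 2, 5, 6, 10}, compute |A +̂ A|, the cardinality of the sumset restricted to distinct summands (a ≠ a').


Restricted sumset: A +̂ A = {a + a' : a ∈ A, a' ∈ A, a ≠ a'}.
Equivalently, take A + A and drop any sum 2a that is achievable ONLY as a + a for a ∈ A (i.e. sums representable only with equal summands).
Enumerate pairs (a, a') with a < a' (symmetric, so each unordered pair gives one sum; this covers all a ≠ a'):
  1 + 2 = 3
  1 + 5 = 6
  1 + 6 = 7
  1 + 10 = 11
  2 + 5 = 7
  2 + 6 = 8
  2 + 10 = 12
  5 + 6 = 11
  5 + 10 = 15
  6 + 10 = 16
Collected distinct sums: {3, 6, 7, 8, 11, 12, 15, 16}
|A +̂ A| = 8
(Reference bound: |A +̂ A| ≥ 2|A| - 3 for |A| ≥ 2, with |A| = 5 giving ≥ 7.)

|A +̂ A| = 8


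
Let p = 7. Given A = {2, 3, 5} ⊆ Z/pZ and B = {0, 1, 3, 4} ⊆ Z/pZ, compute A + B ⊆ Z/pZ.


Work in Z/7Z: reduce every sum a + b modulo 7.
Enumerate all 12 pairs:
a = 2: 2+0=2, 2+1=3, 2+3=5, 2+4=6
a = 3: 3+0=3, 3+1=4, 3+3=6, 3+4=0
a = 5: 5+0=5, 5+1=6, 5+3=1, 5+4=2
Distinct residues collected: {0, 1, 2, 3, 4, 5, 6}
|A + B| = 7 (out of 7 total residues).

A + B = {0, 1, 2, 3, 4, 5, 6}


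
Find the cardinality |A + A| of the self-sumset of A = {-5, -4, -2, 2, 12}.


A + A = {a + a' : a, a' ∈ A}; |A| = 5.
General bounds: 2|A| - 1 ≤ |A + A| ≤ |A|(|A|+1)/2, i.e. 9 ≤ |A + A| ≤ 15.
Lower bound 2|A|-1 is attained iff A is an arithmetic progression.
Enumerate sums a + a' for a ≤ a' (symmetric, so this suffices):
a = -5: -5+-5=-10, -5+-4=-9, -5+-2=-7, -5+2=-3, -5+12=7
a = -4: -4+-4=-8, -4+-2=-6, -4+2=-2, -4+12=8
a = -2: -2+-2=-4, -2+2=0, -2+12=10
a = 2: 2+2=4, 2+12=14
a = 12: 12+12=24
Distinct sums: {-10, -9, -8, -7, -6, -4, -3, -2, 0, 4, 7, 8, 10, 14, 24}
|A + A| = 15

|A + A| = 15


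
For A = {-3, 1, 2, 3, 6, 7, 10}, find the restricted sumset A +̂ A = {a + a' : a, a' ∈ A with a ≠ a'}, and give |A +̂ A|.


Restricted sumset: A +̂ A = {a + a' : a ∈ A, a' ∈ A, a ≠ a'}.
Equivalently, take A + A and drop any sum 2a that is achievable ONLY as a + a for a ∈ A (i.e. sums representable only with equal summands).
Enumerate pairs (a, a') with a < a' (symmetric, so each unordered pair gives one sum; this covers all a ≠ a'):
  -3 + 1 = -2
  -3 + 2 = -1
  -3 + 3 = 0
  -3 + 6 = 3
  -3 + 7 = 4
  -3 + 10 = 7
  1 + 2 = 3
  1 + 3 = 4
  1 + 6 = 7
  1 + 7 = 8
  1 + 10 = 11
  2 + 3 = 5
  2 + 6 = 8
  2 + 7 = 9
  2 + 10 = 12
  3 + 6 = 9
  3 + 7 = 10
  3 + 10 = 13
  6 + 7 = 13
  6 + 10 = 16
  7 + 10 = 17
Collected distinct sums: {-2, -1, 0, 3, 4, 5, 7, 8, 9, 10, 11, 12, 13, 16, 17}
|A +̂ A| = 15
(Reference bound: |A +̂ A| ≥ 2|A| - 3 for |A| ≥ 2, with |A| = 7 giving ≥ 11.)

|A +̂ A| = 15


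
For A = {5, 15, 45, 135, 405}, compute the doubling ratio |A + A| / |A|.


|A| = 5.
Compute A + A by enumerating all 25 pairs.
A + A = {10, 20, 30, 50, 60, 90, 140, 150, 180, 270, 410, 420, 450, 540, 810}, so |A + A| = 15.
K = |A + A| / |A| = 15/5 = 3/1 ≈ 3.0000.
Reference: AP of size 5 gives K = 9/5 ≈ 1.8000; a fully generic set of size 5 gives K ≈ 3.0000.

|A| = 5, |A + A| = 15, K = 15/5 = 3/1.


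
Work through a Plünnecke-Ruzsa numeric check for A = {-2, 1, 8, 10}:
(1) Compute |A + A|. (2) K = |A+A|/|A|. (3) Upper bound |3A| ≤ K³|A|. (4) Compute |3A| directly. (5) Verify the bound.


|A| = 4.
Step 1: Compute A + A by enumerating all 16 pairs.
A + A = {-4, -1, 2, 6, 8, 9, 11, 16, 18, 20}, so |A + A| = 10.
Step 2: Doubling constant K = |A + A|/|A| = 10/4 = 10/4 ≈ 2.5000.
Step 3: Plünnecke-Ruzsa gives |3A| ≤ K³·|A| = (2.5000)³ · 4 ≈ 62.5000.
Step 4: Compute 3A = A + A + A directly by enumerating all triples (a,b,c) ∈ A³; |3A| = 20.
Step 5: Check 20 ≤ 62.5000? Yes ✓.

K = 10/4, Plünnecke-Ruzsa bound K³|A| ≈ 62.5000, |3A| = 20, inequality holds.


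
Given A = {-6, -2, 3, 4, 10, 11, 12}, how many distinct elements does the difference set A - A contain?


A - A = {a - a' : a, a' ∈ A}; |A| = 7.
Bounds: 2|A|-1 ≤ |A - A| ≤ |A|² - |A| + 1, i.e. 13 ≤ |A - A| ≤ 43.
Note: 0 ∈ A - A always (from a - a). The set is symmetric: if d ∈ A - A then -d ∈ A - A.
Enumerate nonzero differences d = a - a' with a > a' (then include -d):
Positive differences: {1, 2, 4, 5, 6, 7, 8, 9, 10, 12, 13, 14, 16, 17, 18}
Full difference set: {0} ∪ (positive diffs) ∪ (negative diffs).
|A - A| = 1 + 2·15 = 31 (matches direct enumeration: 31).

|A - A| = 31
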